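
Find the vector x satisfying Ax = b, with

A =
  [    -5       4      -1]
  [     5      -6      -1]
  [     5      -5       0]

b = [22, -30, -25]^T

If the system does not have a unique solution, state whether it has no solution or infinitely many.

Row-reduce:
R1 ← R1 / (-5).
R2 ← R2 − 5·R1.
R3 ← R3 − 5·R1.
R2 ← R2 / (-2).
R1 ← R1 + 4/5·R2.
R3 ← R3 + 1·R2.
Row 3 reduces to 0 = 1, a contradiction. The system is inconsistent.

no solution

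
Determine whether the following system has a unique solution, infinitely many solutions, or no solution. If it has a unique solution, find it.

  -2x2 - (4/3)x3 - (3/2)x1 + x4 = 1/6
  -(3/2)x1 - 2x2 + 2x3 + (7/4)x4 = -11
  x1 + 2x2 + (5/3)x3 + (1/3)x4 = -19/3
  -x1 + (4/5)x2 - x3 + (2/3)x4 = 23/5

Row-reduce the augmented matrix:
R1 ← R1 / (-3/2).
R2 ← R2 + 3/2·R1.
R3 ← R3 − 1·R1.
R4 ← R4 + 1·R1.
Swap R2 and R3.
R2 ← R2 / (2/3).
R1 ← R1 − 4/3·R2.
R4 ← R4 − 32/15·R2.
R3 ← R3 / (10/3).
R1 ← R1 + 2/3·R3.
R2 ← R2 − 7/6·R3.
R4 ← R4 + 13/5·R3.
R4 ← R4 / (-523/200).
R1 ← R1 + 151/60·R4.
R2 ← R2 − 99/80·R4.
R3 ← R3 − 9/40·R4.
Reading off the reduced rows gives x1 = -5, x2 = 2, x3 = -2, x4 = -6.

x1 = -5, x2 = 2, x3 = -2, x4 = -6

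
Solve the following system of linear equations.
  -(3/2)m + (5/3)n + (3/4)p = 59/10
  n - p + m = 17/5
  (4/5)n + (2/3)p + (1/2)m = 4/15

Row-reduce the augmented matrix:
R1 ← R1 / (-3/2).
R2 ← R2 − 1·R1.
R3 ← R3 − 1/2·R1.
R2 ← R2 / (19/9).
R1 ← R1 + 10/9·R2.
R3 ← R3 − 61/45·R2.
R3 ← R3 / (1411/1140).
R1 ← R1 + 29/38·R3.
R2 ← R2 + 9/38·R3.
Reading off the reduced rows gives m = -8/5, n = 3, p = -2.

m = -8/5, n = 3, p = -2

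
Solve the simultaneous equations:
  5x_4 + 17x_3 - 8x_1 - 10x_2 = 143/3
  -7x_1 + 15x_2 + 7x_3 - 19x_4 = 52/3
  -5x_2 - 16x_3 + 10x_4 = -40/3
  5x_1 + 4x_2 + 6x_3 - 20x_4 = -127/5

x_1 = -3, x_2 = 2/5, x_3 = 4/3, x_4 = 1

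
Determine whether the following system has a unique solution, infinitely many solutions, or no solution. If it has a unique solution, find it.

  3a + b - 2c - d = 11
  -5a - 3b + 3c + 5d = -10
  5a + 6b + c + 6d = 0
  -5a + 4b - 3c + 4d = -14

a = 3, b = -3, c = -3, d = 1

Row-reduce the augmented matrix:
R1 ← R1 / (3).
R2 ← R2 + 5·R1.
R3 ← R3 − 5·R1.
R4 ← R4 + 5·R1.
R2 ← R2 / (-4/3).
R1 ← R1 − 1/3·R2.
R3 ← R3 − 13/3·R2.
R4 ← R4 − 17/3·R2.
R3 ← R3 / (13/4).
R1 ← R1 + 3/4·R3.
R2 ← R2 − 1/4·R3.
R4 ← R4 + 31/4·R3.
R4 ← R4 / (788/13).
R1 ← R1 − 62/13·R4.
R2 ← R2 + 51/13·R4.
R3 ← R3 − 74/13·R4.
Reading off the reduced rows gives a = 3, b = -3, c = -3, d = 1.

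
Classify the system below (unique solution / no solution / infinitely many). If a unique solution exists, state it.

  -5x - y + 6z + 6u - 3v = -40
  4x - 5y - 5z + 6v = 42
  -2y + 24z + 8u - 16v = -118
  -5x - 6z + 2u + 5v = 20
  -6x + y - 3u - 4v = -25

Row-reduce:
R1 ← R1 / (-5).
R2 ← R2 − 4·R1.
R4 ← R4 + 5·R1.
R5 ← R5 + 6·R1.
R2 ← R2 / (-29/5).
R1 ← R1 − 1/5·R2.
R3 ← R3 + 2·R2.
R4 ← R4 − 1·R2.
R5 ← R5 − 11/5·R2.
R3 ← R3 / (698/29).
R1 ← R1 + 35/29·R3.
R2 ← R2 − 1/29·R3.
R4 ← R4 + 349/29·R3.
R5 ← R5 + 211/29·R3.
Swap R4 and R5.
R4 ← R4 / (-2255/349).
R1 ← R1 + 250/349·R4.
R2 ← R2 + 292/349·R4.
R3 ← R3 − 92/349·R4.
Row 5 reduces to 0 = 1, a contradiction. The system is inconsistent.

no solution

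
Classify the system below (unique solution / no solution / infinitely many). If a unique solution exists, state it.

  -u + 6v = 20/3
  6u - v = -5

u = -2/3, v = 1

Row-reduce the augmented matrix:
R1 ← R1 / (-1).
R2 ← R2 − 6·R1.
R2 ← R2 / (35).
R1 ← R1 + 6·R2.
Reading off the reduced rows gives u = -2/3, v = 1.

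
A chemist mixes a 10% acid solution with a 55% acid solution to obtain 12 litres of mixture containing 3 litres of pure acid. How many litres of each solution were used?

litres of solution A: 8, litres of solution B: 4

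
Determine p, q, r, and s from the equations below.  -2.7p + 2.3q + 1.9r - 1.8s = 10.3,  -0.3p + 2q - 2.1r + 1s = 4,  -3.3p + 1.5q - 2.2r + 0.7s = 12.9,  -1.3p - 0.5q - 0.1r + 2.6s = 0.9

p = -3, q = 1, r = -1, s = -1

Row-reduce the augmented matrix:
R1 ← R1 / (-27/10).
R2 ← R2 + 3/10·R1.
R3 ← R3 + 33/10·R1.
R4 ← R4 + 13/10·R1.
R2 ← R2 / (157/90).
R1 ← R1 + 23/27·R2.
R3 ← R3 + 59/45·R2.
R4 ← R4 + 217/135·R2.
R3 ← R3 / (-9827/1570).
R1 ← R1 + 863/471·R3.
R2 ← R2 + 208/157·R3.
R4 ← R4 + 1481/471·R3.
R4 ← R4 / (130821/49135).
R1 ← R1 − 1373/9827·R4.
R2 ← R2 + 1148/9827·R4.
R3 ← R3 + 5969/9827·R4.
Reading off the reduced rows gives p = -3, q = 1, r = -1, s = -1.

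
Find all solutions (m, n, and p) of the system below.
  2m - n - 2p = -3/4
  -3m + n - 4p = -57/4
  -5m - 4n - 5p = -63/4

m = 3/2, n = -3/4, p = 9/4

Row-reduce the augmented matrix:
R1 ← R1 / (2).
R2 ← R2 + 3·R1.
R3 ← R3 + 5·R1.
R2 ← R2 / (-1/2).
R1 ← R1 + 1/2·R2.
R3 ← R3 + 13/2·R2.
R3 ← R3 / (81).
R1 ← R1 − 6·R3.
R2 ← R2 − 14·R3.
Reading off the reduced rows gives m = 3/2, n = -3/4, p = 9/4.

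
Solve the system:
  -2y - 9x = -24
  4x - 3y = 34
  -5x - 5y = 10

x = 4, y = -6

Row-reduce the augmented matrix:
R1 ← R1 / (-9).
R2 ← R2 − 4·R1.
R3 ← R3 + 5·R1.
R2 ← R2 / (-35/9).
R1 ← R1 − 2/9·R2.
R3 ← R3 + 35/9·R2.
R3 reduces to 0 = 0, so the extra equation is consistent.
Reading off the reduced rows gives x = 4, y = -6.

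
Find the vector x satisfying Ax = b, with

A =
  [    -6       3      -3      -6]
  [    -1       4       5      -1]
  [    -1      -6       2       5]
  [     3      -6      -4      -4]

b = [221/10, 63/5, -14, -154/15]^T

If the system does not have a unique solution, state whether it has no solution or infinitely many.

Row-reduce the augmented matrix:
R1 ← R1 / (-6).
R2 ← R2 + 1·R1.
R3 ← R3 + 1·R1.
R4 ← R4 − 3·R1.
R2 ← R2 / (7/2).
R1 ← R1 + 1/2·R2.
R3 ← R3 + 13/2·R2.
R4 ← R4 + 9/2·R2.
R3 ← R3 / (89/7).
R1 ← R1 − 9/7·R3.
R2 ← R2 − 11/7·R3.
R4 ← R4 − 11/7·R3.
R4 ← R4 / (-689/89).
R1 ← R1 − 35/89·R4.
R2 ← R2 + 66/89·R4.
R3 ← R3 − 42/89·R4.
Reading off the reduced rows gives x_1 = -5/3, x_2 = 3/2, x_3 = 2/3, x_4 = -8/5.

x_1 = -5/3, x_2 = 3/2, x_3 = 2/3, x_4 = -8/5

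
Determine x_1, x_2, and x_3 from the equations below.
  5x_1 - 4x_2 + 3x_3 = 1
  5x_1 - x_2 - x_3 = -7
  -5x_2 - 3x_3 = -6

x_1 = -1, x_2 = 0, x_3 = 2

Row-reduce the augmented matrix:
R1 ← R1 / (5).
R2 ← R2 − 5·R1.
R2 ← R2 / (3).
R1 ← R1 + 4/5·R2.
R3 ← R3 + 5·R2.
R3 ← R3 / (-29/3).
R1 ← R1 + 7/15·R3.
R2 ← R2 + 4/3·R3.
Reading off the reduced rows gives x_1 = -1, x_2 = 0, x_3 = 2.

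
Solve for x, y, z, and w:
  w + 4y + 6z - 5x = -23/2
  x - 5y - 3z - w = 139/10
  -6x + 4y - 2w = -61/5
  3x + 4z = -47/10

x = -1/2, y = -14/5, z = -4/5, w = 2

Row-reduce the augmented matrix:
R1 ← R1 / (-5).
R2 ← R2 − 1·R1.
R3 ← R3 + 6·R1.
R4 ← R4 − 3·R1.
R2 ← R2 / (-21/5).
R1 ← R1 + 4/5·R2.
R3 ← R3 + 4/5·R2.
R4 ← R4 − 12/5·R2.
R3 ← R3 / (-48/7).
R1 ← R1 + 6/7·R3.
R2 ← R2 − 3/7·R3.
R4 ← R4 − 46/7·R3.
R4 ← R4 / (-25/9).
R1 ← R1 − 1/3·R4.
R3 ← R3 − 4/9·R4.
Reading off the reduced rows gives x = -1/2, y = -14/5, z = -4/5, w = 2.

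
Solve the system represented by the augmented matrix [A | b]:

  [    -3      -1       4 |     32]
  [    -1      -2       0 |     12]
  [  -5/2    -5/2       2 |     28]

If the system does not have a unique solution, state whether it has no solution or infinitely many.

Row-reduce:
R1 ← R1 / (-3).
R2 ← R2 + 1·R1.
R3 ← R3 + 5/2·R1.
R2 ← R2 / (-5/3).
R1 ← R1 − 1/3·R2.
R3 ← R3 + 5/3·R2.
Rank is 2 with 3 unknowns, leaving x_3 free.

infinitely many solutions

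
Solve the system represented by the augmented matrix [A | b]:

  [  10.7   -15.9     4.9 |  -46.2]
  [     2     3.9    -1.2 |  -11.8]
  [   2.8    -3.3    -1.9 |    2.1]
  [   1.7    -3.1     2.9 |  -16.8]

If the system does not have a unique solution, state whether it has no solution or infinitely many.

x_1 = -5, x_2 = -2, x_3 = -5

Row-reduce the augmented matrix:
R1 ← R1 / (107/10).
R2 ← R2 − 2·R1.
R3 ← R3 − 14/5·R1.
R4 ← R4 − 17/10·R1.
R2 ← R2 / (7353/1070).
R1 ← R1 + 159/107·R2.
R3 ← R3 − 921/1070·R2.
R4 ← R4 + 307/535·R2.
R3 ← R3 / (-71501/24510).
R1 ← R1 − 1/2451·R3.
R2 ← R2 + 2264/7353·R3.
R4 ← R4 − 71501/36765·R3.
R4 reduces to 0 = 0, so the extra equation is consistent.
Reading off the reduced rows gives x_1 = -5, x_2 = -2, x_3 = -5.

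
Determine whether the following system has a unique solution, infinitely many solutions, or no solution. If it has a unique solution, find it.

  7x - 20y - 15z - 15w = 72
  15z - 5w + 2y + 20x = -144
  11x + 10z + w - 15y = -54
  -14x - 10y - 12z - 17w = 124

x = -4, y = -2, z = -4, w = 0

Row-reduce the augmented matrix:
R1 ← R1 / (7).
R2 ← R2 − 20·R1.
R3 ← R3 − 11·R1.
R4 ← R4 + 14·R1.
R2 ← R2 / (414/7).
R1 ← R1 + 20/7·R2.
R3 ← R3 − 115/7·R2.
R4 ← R4 + 50·R2.
R3 ← R3 / (35/2).
R1 ← R1 − 15/23·R3.
R2 ← R2 − 45/46·R3.
R4 ← R4 − 159/23·R3.
R4 ← R4 / (-148867/7245).
R1 ← R1 + 1214/1449·R4.
R2 ← R2 + 211/1449·R4.
R3 ← R3 − 253/315·R4.
Reading off the reduced rows gives x = -4, y = -2, z = -4, w = 0.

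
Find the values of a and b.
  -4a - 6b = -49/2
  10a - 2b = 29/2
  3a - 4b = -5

Row-reduce the augmented matrix:
R1 ← R1 / (-4).
R2 ← R2 − 10·R1.
R3 ← R3 − 3·R1.
R2 ← R2 / (-17).
R1 ← R1 − 3/2·R2.
R3 ← R3 + 17/2·R2.
R3 reduces to 0 = 0, so the extra equation is consistent.
Reading off the reduced rows gives a = 2, b = 11/4.

a = 2, b = 11/4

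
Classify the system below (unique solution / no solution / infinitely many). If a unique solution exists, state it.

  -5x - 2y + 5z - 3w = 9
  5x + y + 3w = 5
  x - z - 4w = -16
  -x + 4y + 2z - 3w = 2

x = -1, y = 1, z = 3, w = 3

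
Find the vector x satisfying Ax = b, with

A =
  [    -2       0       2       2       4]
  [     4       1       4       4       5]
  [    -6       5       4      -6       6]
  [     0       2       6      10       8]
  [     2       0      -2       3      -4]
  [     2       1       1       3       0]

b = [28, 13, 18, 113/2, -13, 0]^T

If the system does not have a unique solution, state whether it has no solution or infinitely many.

no solution

Row-reduce:
R1 ← R1 / (-2).
R2 ← R2 − 4·R1.
R3 ← R3 + 6·R1.
R5 ← R5 − 2·R1.
R6 ← R6 − 2·R1.
R3 ← R3 − 5·R2.
R4 ← R4 − 2·R2.
R6 ← R6 − 1·R2.
R3 ← R3 / (-42).
R1 ← R1 + 1·R3.
R2 ← R2 − 8·R3.
R4 ← R4 + 10·R3.
R6 ← R6 + 5·R3.
R4 ← R4 / (134/21).
R1 ← R1 − 5/21·R4.
R2 ← R2 + 40/21·R4.
R3 ← R3 − 26/21·R4.
R5 ← R5 − 5·R4.
R6 ← R6 − 67/21·R4.
R5 ← R5 / (115/134).
R1 ← R1 + 18/67·R5.
R2 ← R2 + 57/67·R5.
R3 ← R3 − 255/134·R5.
R4 ← R4 + 23/134·R5.
Row 6 reduces to 0 = -1/4, a contradiction. The system is inconsistent.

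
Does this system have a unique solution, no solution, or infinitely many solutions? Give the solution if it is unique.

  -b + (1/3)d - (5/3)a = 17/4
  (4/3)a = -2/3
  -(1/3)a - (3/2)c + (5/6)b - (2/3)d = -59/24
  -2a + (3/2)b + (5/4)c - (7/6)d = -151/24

a = -1/2, b = -11/4, c = -2/3, d = 2

Row-reduce the augmented matrix:
R1 ← R1 / (-5/3).
R2 ← R2 − 4/3·R1.
R3 ← R3 + 1/3·R1.
R4 ← R4 + 2·R1.
R2 ← R2 / (-4/5).
R1 ← R1 − 3/5·R2.
R3 ← R3 − 31/30·R2.
R4 ← R4 − 27/10·R2.
R3 ← R3 / (-3/2).
R4 ← R4 − 5/4·R3.
R4 ← R4 / (-107/108).
R2 ← R2 + 1/3·R4.
R3 ← R3 − 7/27·R4.
Reading off the reduced rows gives a = -1/2, b = -11/4, c = -2/3, d = 2.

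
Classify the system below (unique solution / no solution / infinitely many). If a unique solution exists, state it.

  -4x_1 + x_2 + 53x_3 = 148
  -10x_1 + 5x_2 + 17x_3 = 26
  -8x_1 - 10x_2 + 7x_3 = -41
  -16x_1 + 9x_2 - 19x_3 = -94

no solution

Row-reduce:
R1 ← R1 / (-4).
R2 ← R2 + 10·R1.
R3 ← R3 + 8·R1.
R4 ← R4 + 16·R1.
R2 ← R2 / (5/2).
R1 ← R1 + 1/4·R2.
R3 ← R3 + 12·R2.
R4 ← R4 − 5·R2.
R3 ← R3 / (-3267/5).
R1 ← R1 + 124/5·R3.
R2 ← R2 + 231/5·R3.
Row 4 reduces to 0 = 2, a contradiction. The system is inconsistent.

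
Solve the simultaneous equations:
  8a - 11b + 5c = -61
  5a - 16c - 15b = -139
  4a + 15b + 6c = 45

Row-reduce the augmented matrix:
R1 ← R1 / (8).
R2 ← R2 − 5·R1.
R3 ← R3 − 4·R1.
R2 ← R2 / (-65/8).
R1 ← R1 + 11/8·R2.
R3 ← R3 − 41/2·R2.
R3 ← R3 / (-2909/65).
R1 ← R1 − 251/65·R3.
R2 ← R2 − 153/65·R3.
Reading off the reduced rows gives a = -6, b = 3, c = 4.

a = -6, b = 3, c = 4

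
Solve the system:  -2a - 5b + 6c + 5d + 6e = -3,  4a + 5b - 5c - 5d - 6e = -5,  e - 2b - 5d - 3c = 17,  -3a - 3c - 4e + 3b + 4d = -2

infinitely many solutions

Row-reduce:
R1 ← R1 / (-2).
R2 ← R2 − 4·R1.
R4 ← R4 + 3·R1.
R2 ← R2 / (-5).
R1 ← R1 − 5/2·R2.
R3 ← R3 + 2·R2.
R4 ← R4 − 21/2·R2.
R3 ← R3 / (-29/5).
R1 ← R1 − 1/2·R3.
R2 ← R2 + 7/5·R3.
R4 ← R4 − 27/10·R3.
R4 ← R4 / (217/58).
R1 ← R1 + 35/58·R4.
R2 ← R2 − 20/29·R4.
R3 ← R3 − 35/29·R4.
Rank is 4 with 5 unknowns, leaving e free.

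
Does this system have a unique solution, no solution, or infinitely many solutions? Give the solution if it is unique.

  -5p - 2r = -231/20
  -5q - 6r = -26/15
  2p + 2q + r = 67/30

Row-reduce the augmented matrix:
R1 ← R1 / (-5).
R3 ← R3 − 2·R1.
R2 ← R2 / (-5).
R3 ← R3 − 2·R2.
R3 ← R3 / (-11/5).
R1 ← R1 − 2/5·R3.
R2 ← R2 − 6/5·R3.
Reading off the reduced rows gives p = 7/4, q = -4/3, r = 7/5.

p = 7/4, q = -4/3, r = 7/5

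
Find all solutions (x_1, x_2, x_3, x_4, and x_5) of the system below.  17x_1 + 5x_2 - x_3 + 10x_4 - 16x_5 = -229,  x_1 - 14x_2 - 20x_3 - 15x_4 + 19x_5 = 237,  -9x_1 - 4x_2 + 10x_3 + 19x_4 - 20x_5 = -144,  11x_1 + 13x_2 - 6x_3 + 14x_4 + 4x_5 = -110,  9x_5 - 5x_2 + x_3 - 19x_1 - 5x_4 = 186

Row-reduce the augmented matrix:
R1 ← R1 / (17).
R2 ← R2 − 1·R1.
R3 ← R3 + 9·R1.
R4 ← R4 − 11·R1.
R5 ← R5 + 19·R1.
R2 ← R2 / (-243/17).
R1 ← R1 − 5/17·R2.
R3 ← R3 + 23/17·R2.
R4 ← R4 − 166/17·R2.
R5 ← R5 − 10/17·R2.
R3 ← R3 / (920/81).
R1 ← R1 + 38/81·R3.
R2 ← R2 − 113/81·R3.
R4 ← R4 + 1537/81·R3.
R5 ← R5 + 76/81·R3.
R4 ← R4 / (18369/460).
R1 ← R1 − 919/690·R4.
R2 ← R2 + 2863/1380·R4.
R3 ← R3 − 3131/1380·R4.
R5 ← R5 − 2644/345·R4.
R5 ← R5 / (-683867/110214).
R1 ← R1 + 113107/110214·R5.
R2 ← R2 − 126983/110214·R5.
R3 ← R3 + 76085/55107·R5.
R4 ← R4 + 20923/36738·R5.
Reading off the reduced rows gives x_1 = -6, x_2 = -2, x_3 = -3, x_4 = -4, x_5 = 5.

x_1 = -6, x_2 = -2, x_3 = -3, x_4 = -4, x_5 = 5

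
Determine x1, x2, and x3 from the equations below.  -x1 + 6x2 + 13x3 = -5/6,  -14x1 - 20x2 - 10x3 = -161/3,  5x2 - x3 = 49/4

x1 = 4/3, x2 = 9/4, x3 = -1

Row-reduce the augmented matrix:
R1 ← R1 / (-1).
R2 ← R2 + 14·R1.
R2 ← R2 / (-104).
R1 ← R1 + 6·R2.
R3 ← R3 − 5·R2.
R3 ← R3 / (-133/13).
R1 ← R1 + 25/13·R3.
R2 ← R2 − 24/13·R3.
Reading off the reduced rows gives x1 = 4/3, x2 = 9/4, x3 = -1.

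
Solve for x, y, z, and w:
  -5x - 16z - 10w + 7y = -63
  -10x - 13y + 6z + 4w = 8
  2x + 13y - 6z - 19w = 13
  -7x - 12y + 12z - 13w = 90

x = 3, y = -2, z = 4, w = -3

Row-reduce the augmented matrix:
R1 ← R1 / (-5).
R2 ← R2 + 10·R1.
R3 ← R3 − 2·R1.
R4 ← R4 + 7·R1.
R2 ← R2 / (-27).
R1 ← R1 + 7/5·R2.
R3 ← R3 − 79/5·R2.
R4 ← R4 + 109/5·R2.
R3 ← R3 / (1328/135).
R1 ← R1 − 166/135·R3.
R2 ← R2 + 38/27·R3.
R4 ← R4 − 502/135·R3.
R4 ← R4 / (-9955/664).
R1 ← R1 − 15/8·R4.
R2 ← R2 + 1441/664·R4.
R3 ← R3 + 1209/1328·R4.
Reading off the reduced rows gives x = 3, y = -2, z = 4, w = -3.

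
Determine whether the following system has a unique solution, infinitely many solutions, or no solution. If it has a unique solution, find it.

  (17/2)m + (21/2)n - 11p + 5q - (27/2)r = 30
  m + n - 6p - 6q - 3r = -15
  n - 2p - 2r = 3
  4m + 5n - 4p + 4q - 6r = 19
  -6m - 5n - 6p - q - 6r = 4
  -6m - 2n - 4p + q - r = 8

no solution

Row-reduce:
R1 ← R1 / (17/2).
R2 ← R2 − 1·R1.
R4 ← R4 − 4·R1.
R5 ← R5 + 6·R1.
R6 ← R6 + 6·R1.
R2 ← R2 / (-4/17).
R1 ← R1 − 21/17·R2.
R3 ← R3 − 1·R2.
R4 ← R4 − 1/17·R2.
R5 ← R5 − 41/17·R2.
R6 ← R6 − 92/17·R2.
R3 ← R3 / (-22).
R1 ← R1 + 26·R3.
R2 ← R2 − 20·R3.
R5 ← R5 + 62·R3.
R6 ← R6 + 120·R3.
Swap R4 and R5.
R4 ← R4 / (153/11).
R1 ← R1 + 10/11·R4.
R2 ← R2 − 28/11·R4.
R3 ← R3 − 14/11·R4.
R6 ← R6 − 63/11·R4.
Swap R5 and R6.
R5 ← R5 / (63/17).
R1 ← R1 + 5/153·R5.
R2 ← R2 − 14/153·R5.
R3 ← R3 − 160/153·R5.
R4 ← R4 + 82/153·R5.
Row 6 reduces to 0 = 1/4, a contradiction. The system is inconsistent.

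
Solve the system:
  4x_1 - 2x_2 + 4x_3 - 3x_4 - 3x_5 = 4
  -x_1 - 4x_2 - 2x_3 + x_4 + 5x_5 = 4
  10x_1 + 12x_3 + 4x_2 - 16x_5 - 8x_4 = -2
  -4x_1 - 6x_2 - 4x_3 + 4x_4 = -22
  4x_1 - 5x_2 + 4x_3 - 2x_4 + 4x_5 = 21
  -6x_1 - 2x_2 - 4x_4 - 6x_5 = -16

no solution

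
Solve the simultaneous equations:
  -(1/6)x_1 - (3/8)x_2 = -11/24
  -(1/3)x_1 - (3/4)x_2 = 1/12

Row-reduce:
R1 ← R1 / (-1/6).
R2 ← R2 + 1/3·R1.
Row 2 reduces to 0 = 1, a contradiction. The system is inconsistent.

no solution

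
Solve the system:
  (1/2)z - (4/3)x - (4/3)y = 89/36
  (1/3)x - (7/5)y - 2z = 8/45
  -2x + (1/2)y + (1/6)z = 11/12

x = -2/3, y = -1, z = 1/2

Row-reduce the augmented matrix:
R1 ← R1 / (-4/3).
R2 ← R2 − 1/3·R1.
R3 ← R3 + 2·R1.
R2 ← R2 / (-26/15).
R1 ← R1 − 1·R2.
R3 ← R3 − 5/2·R2.
R3 ← R3 / (-4103/1248).
R1 ← R1 + 303/208·R3.
R2 ← R2 − 225/208·R3.
Reading off the reduced rows gives x = -2/3, y = -1, z = 1/2.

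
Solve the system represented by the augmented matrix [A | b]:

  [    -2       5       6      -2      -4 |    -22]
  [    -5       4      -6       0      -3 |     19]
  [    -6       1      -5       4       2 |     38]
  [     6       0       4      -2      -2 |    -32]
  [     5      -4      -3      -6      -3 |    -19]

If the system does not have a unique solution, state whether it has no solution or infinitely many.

Row-reduce the augmented matrix:
R1 ← R1 / (-2).
R2 ← R2 + 5·R1.
R3 ← R3 + 6·R1.
R4 ← R4 − 6·R1.
R5 ← R5 − 5·R1.
R2 ← R2 / (-17/2).
R1 ← R1 + 5/2·R2.
R3 ← R3 + 14·R2.
R4 ← R4 − 15·R2.
R5 ← R5 − 17/2·R2.
R3 ← R3 / (197/17).
R1 ← R1 − 54/17·R3.
R2 ← R2 − 42/17·R3.
R4 ← R4 + 256/17·R3.
R5 ← R5 + 9·R3.
R4 ← R4 / (614/197).
R1 ← R1 + 188/197·R4.
R2 ← R2 + 190/197·R4.
R3 ← R3 − 30/197·R4.
R5 ← R5 + 912/197·R4.
R5 ← R5 / (-540/307).
R1 ← R1 + 79/307·R5.
R2 ← R2 + 266/307·R5.
R3 ← R3 − 42/307·R5.
R4 ← R4 − 154/307·R5.
Reading off the reduced rows gives x_1 = -3, x_2 = -2, x_3 = -2, x_4 = 3, x_5 = 0.

x_1 = -3, x_2 = -2, x_3 = -2, x_4 = 3, x_5 = 0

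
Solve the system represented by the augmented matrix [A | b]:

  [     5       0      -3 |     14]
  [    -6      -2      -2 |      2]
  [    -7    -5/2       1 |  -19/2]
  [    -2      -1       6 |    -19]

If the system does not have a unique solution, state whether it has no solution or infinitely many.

Row-reduce:
R1 ← R1 / (5).
R2 ← R2 + 6·R1.
R3 ← R3 + 7·R1.
R4 ← R4 + 2·R1.
R2 ← R2 / (-2).
R3 ← R3 + 5/2·R2.
R4 ← R4 + 1·R2.
R3 ← R3 / (19/5).
R1 ← R1 + 3/5·R3.
R2 ← R2 − 14/5·R3.
R4 ← R4 − 38/5·R3.
Row 4 reduces to 0 = 4, a contradiction. The system is inconsistent.

no solution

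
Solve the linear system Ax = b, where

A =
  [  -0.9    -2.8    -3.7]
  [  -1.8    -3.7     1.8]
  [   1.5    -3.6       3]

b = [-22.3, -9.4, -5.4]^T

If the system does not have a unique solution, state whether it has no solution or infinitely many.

x_1 = 0, x_2 = 4, x_3 = 3

Row-reduce the augmented matrix:
R1 ← R1 / (-9/10).
R2 ← R2 + 9/5·R1.
R3 ← R3 − 3/2·R1.
R2 ← R2 / (19/10).
R1 ← R1 − 28/9·R2.
R3 ← R3 + 124/15·R2.
R3 ← R3 / (21011/570).
R1 ← R1 + 1873/171·R3.
R2 ← R2 − 92/19·R3.
Reading off the reduced rows gives x_1 = 0, x_2 = 4, x_3 = 3.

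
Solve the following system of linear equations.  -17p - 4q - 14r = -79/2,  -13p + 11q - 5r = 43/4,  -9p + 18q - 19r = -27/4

Row-reduce the augmented matrix:
R1 ← R1 / (-17).
R2 ← R2 + 13·R1.
R3 ← R3 + 9·R1.
R2 ← R2 / (239/17).
R1 ← R1 − 4/17·R2.
R3 ← R3 − 342/17·R2.
R3 ← R3 / (-4721/239).
R1 ← R1 − 174/239·R3.
R2 ← R2 − 97/239·R3.
Reading off the reduced rows gives p = 0, q = 2, r = 9/4.

p = 0, q = 2, r = 9/4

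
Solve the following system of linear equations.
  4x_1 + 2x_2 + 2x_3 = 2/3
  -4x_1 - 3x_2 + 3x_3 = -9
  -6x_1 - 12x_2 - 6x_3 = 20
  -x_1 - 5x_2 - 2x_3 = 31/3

Row-reduce the augmented matrix:
R1 ← R1 / (4).
R2 ← R2 + 4·R1.
R3 ← R3 + 6·R1.
R4 ← R4 + 1·R1.
R2 ← R2 / (-1).
R1 ← R1 − 1/2·R2.
R3 ← R3 + 9·R2.
R4 ← R4 + 9/2·R2.
R3 ← R3 / (-48).
R1 ← R1 − 3·R3.
R2 ← R2 + 5·R3.
R4 ← R4 + 24·R3.
R4 reduces to 0 = 0, so the extra equation is consistent.
Reading off the reduced rows gives x_1 = 2, x_2 = -5/3, x_3 = -2.

x_1 = 2, x_2 = -5/3, x_3 = -2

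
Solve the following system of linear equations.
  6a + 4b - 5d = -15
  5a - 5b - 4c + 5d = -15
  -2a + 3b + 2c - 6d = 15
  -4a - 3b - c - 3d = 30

a = -3, b = -3, c = 0, d = -3

Row-reduce the augmented matrix:
R1 ← R1 / (6).
R2 ← R2 − 5·R1.
R3 ← R3 + 2·R1.
R4 ← R4 + 4·R1.
R2 ← R2 / (-25/3).
R1 ← R1 − 2/3·R2.
R3 ← R3 − 13/3·R2.
R4 ← R4 + 1/3·R2.
R3 ← R3 / (-2/25).
R1 ← R1 + 8/25·R3.
R2 ← R2 − 12/25·R3.
R4 ← R4 + 21/25·R3.
R4 ← R4 / (95/4).
R1 ← R1 − 23/2·R4.
R2 ← R2 + 37/2·R4.
R3 ← R3 − 145/4·R4.
Reading off the reduced rows gives a = -3, b = -3, c = 0, d = -3.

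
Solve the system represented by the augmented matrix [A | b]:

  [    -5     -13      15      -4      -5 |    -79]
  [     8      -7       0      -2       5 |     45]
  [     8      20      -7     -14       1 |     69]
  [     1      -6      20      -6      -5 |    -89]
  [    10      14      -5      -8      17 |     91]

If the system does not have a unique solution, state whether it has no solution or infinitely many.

x_1 = 3, x_2 = -1, x_3 = -5, x_4 = -2, x_5 = 2

Row-reduce the augmented matrix:
R1 ← R1 / (-5).
R2 ← R2 − 8·R1.
R3 ← R3 − 8·R1.
R4 ← R4 − 1·R1.
R5 ← R5 − 10·R1.
R2 ← R2 / (-139/5).
R1 ← R1 − 13/5·R2.
R3 ← R3 + 4/5·R2.
R4 ← R4 + 43/5·R2.
R5 ← R5 + 12·R2.
R3 ← R3 / (2267/139).
R1 ← R1 + 105/139·R3.
R2 ← R2 + 120/139·R3.
R4 ← R4 − 2165/139·R3.
R5 ← R5 − 2035/139·R3.
R4 ← R4 / (34118/2267).
R1 ← R1 + 2084/2267·R4.
R2 ← R2 + 1734/2267·R4.
R3 ← R3 + 2802/2267·R4.
R5 ← R5 − 12970/2267·R4.
R5 ← R5 / (237448/17059).
R1 ← R1 − 8405/17059·R5.
R2 ← R2 + 3075/17059·R5.
R3 ← R3 + 5087/17059·R5.
R4 ← R4 − 1735/17059·R5.
Reading off the reduced rows gives x_1 = 3, x_2 = -1, x_3 = -5, x_4 = -2, x_5 = 2.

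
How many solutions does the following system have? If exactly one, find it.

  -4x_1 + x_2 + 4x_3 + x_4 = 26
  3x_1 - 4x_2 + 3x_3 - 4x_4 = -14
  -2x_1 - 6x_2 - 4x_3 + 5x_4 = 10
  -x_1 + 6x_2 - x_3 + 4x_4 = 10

x_1 = -4, x_2 = 0, x_3 = 2, x_4 = 2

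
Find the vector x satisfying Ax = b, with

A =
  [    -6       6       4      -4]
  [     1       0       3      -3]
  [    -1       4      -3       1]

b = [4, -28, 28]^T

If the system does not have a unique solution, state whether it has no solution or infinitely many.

infinitely many solutions

Row-reduce:
R1 ← R1 / (-6).
R2 ← R2 − 1·R1.
R3 ← R3 + 1·R1.
R1 ← R1 + 1·R2.
R3 ← R3 − 3·R2.
R3 ← R3 / (-44/3).
R1 ← R1 − 3·R3.
R2 ← R2 − 11/3·R3.
Rank is 3 with 4 unknowns, leaving x_4 free.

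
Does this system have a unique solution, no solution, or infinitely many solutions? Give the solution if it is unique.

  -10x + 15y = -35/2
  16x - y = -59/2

Row-reduce the augmented matrix:
R1 ← R1 / (-10).
R2 ← R2 − 16·R1.
R2 ← R2 / (23).
R1 ← R1 + 3/2·R2.
Reading off the reduced rows gives x = -2, y = -5/2.

x = -2, y = -5/2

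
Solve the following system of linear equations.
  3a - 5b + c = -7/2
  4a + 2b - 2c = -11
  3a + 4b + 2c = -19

Row-reduce the augmented matrix:
R1 ← R1 / (3).
R2 ← R2 − 4·R1.
R3 ← R3 − 3·R1.
R2 ← R2 / (26/3).
R1 ← R1 + 5/3·R2.
R3 ← R3 − 9·R2.
R3 ← R3 / (58/13).
R1 ← R1 + 4/13·R3.
R2 ← R2 + 5/13·R3.
Reading off the reduced rows gives a = -3, b = -3/2, c = -2.

a = -3, b = -3/2, c = -2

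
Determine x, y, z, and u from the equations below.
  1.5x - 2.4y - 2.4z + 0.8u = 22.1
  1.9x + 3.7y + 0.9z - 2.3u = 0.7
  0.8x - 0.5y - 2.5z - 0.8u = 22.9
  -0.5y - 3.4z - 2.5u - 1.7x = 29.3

x = 3, y = -3, z = -6, u = -5

Row-reduce the augmented matrix:
R1 ← R1 / (3/2).
R2 ← R2 − 19/10·R1.
R3 ← R3 − 4/5·R1.
R4 ← R4 + 17/10·R1.
R2 ← R2 / (337/50).
R1 ← R1 + 8/5·R2.
R3 ← R3 − 39/50·R2.
R4 ← R4 + 161/50·R2.
R3 ← R3 / (-2824/1685).
R1 ← R1 + 224/337·R3.
R2 ← R2 − 197/337·R3.
R4 ← R4 + 14281/3370·R3.
R4 ← R4 / (-176923/169440).
R1 ← R1 − 86/1059·R4.
R2 ← R2 + 13313/16944·R4.
R3 ← R3 − 8525/16944·R4.
Reading off the reduced rows gives x = 3, y = -3, z = -6, u = -5.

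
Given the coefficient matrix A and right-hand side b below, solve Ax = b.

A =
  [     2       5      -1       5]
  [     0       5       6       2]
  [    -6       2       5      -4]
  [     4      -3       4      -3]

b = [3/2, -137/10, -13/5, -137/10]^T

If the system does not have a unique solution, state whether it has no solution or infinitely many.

x_1 = -1/2, x_2 = 3/2, x_3 = -3, x_4 = -8/5

Row-reduce the augmented matrix:
R1 ← R1 / (2).
R3 ← R3 + 6·R1.
R4 ← R4 − 4·R1.
R2 ← R2 / (5).
R1 ← R1 − 5/2·R2.
R3 ← R3 − 17·R2.
R4 ← R4 + 13·R2.
R3 ← R3 / (-92/5).
R1 ← R1 + 7/2·R3.
R2 ← R2 − 6/5·R3.
R4 ← R4 − 108/5·R3.
R4 ← R4 / (-66/23).
R1 ← R1 − 129/184·R4.
R2 ← R2 − 31/46·R4.
R3 ← R3 + 21/92·R4.
Reading off the reduced rows gives x_1 = -1/2, x_2 = 3/2, x_3 = -3, x_4 = -8/5.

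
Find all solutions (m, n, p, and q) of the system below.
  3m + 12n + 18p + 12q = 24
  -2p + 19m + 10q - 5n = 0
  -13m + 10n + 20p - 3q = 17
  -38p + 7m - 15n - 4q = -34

infinitely many solutions

Row-reduce:
R1 ← R1 / (3).
R2 ← R2 − 19·R1.
R3 ← R3 + 13·R1.
R4 ← R4 − 7·R1.
R2 ← R2 / (-81).
R1 ← R1 − 4·R2.
R3 ← R3 − 62·R2.
R4 ← R4 + 43·R2.
R3 ← R3 / (746/81).
R1 ← R1 − 22/81·R3.
R2 ← R2 − 116/81·R3.
R4 ← R4 + 1492/81·R3.
Rank is 3 with 4 unknowns, leaving q free.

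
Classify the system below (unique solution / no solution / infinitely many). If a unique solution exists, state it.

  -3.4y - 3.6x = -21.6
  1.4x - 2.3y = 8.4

Row-reduce the augmented matrix:
R1 ← R1 / (-18/5).
R2 ← R2 − 7/5·R1.
R2 ← R2 / (-163/45).
R1 ← R1 − 17/18·R2.
Reading off the reduced rows gives x = 6, y = 0.

x = 6, y = 0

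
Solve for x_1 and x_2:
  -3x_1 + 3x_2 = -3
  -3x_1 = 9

x_1 = -3, x_2 = -4

Row-reduce the augmented matrix:
R1 ← R1 / (-3).
R2 ← R2 + 3·R1.
R2 ← R2 / (-3).
R1 ← R1 + 1·R2.
Reading off the reduced rows gives x_1 = -3, x_2 = -4.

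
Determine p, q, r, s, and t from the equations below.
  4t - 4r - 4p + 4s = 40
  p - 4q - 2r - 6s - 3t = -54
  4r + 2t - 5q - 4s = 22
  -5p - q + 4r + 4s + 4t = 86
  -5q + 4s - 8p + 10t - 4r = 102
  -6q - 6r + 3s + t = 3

Row-reduce the augmented matrix:
R1 ← R1 / (-4).
R2 ← R2 − 1·R1.
R4 ← R4 + 5·R1.
R5 ← R5 + 8·R1.
R2 ← R2 / (-4).
R3 ← R3 + 5·R2.
R4 ← R4 + 1·R2.
R5 ← R5 + 5·R2.
R6 ← R6 + 6·R2.
R3 ← R3 / (31/4).
R1 ← R1 − 1·R3.
R2 ← R2 − 3/4·R3.
R4 ← R4 − 39/4·R3.
R5 ← R5 − 31/4·R3.
R6 ← R6 + 3/2·R3.
R4 ← R4 / (-80/31).
R1 ← R1 + 40/31·R4.
R2 ← R2 − 32/31·R4.
R3 ← R3 − 9/31·R4.
R6 ← R6 − 339/31·R4.
Swap R5 and R6.
R5 ← R5 / (-1699/80).
R1 ← R1 − 3/2·R5.
R2 ← R2 + 12/5·R5.
R3 ← R3 + 9/80·R5.
R4 ← R4 − 191/80·R5.
R6 reduces to 0 = 0, so the extra equation is consistent.
Reading off the reduced rows gives p = -4, q = -2, r = 5, s = 5, t = 6.

p = -4, q = -2, r = 5, s = 5, t = 6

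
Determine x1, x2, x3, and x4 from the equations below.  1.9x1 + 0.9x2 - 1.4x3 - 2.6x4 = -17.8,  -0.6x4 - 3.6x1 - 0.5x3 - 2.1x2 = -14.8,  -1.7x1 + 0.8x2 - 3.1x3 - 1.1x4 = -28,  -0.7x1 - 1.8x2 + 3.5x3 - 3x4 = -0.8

x1 = 3, x2 = -1, x3 = 5, x4 = 6

Row-reduce the augmented matrix:
R1 ← R1 / (19/10).
R2 ← R2 + 18/5·R1.
R3 ← R3 + 17/10·R1.
R4 ← R4 + 7/10·R1.
R2 ← R2 / (-15/38).
R1 ← R1 − 9/19·R2.
R3 ← R3 − 61/38·R2.
R4 ← R4 + 279/190·R2.
R3 ← R3 / (-1288/75).
R1 ← R1 + 113/25·R3.
R2 ← R2 − 599/75·R3.
R4 ← R4 − 1839/125·R3.
R4 ← R4 / (-51409/9200).
R1 ← R1 + 2177/1840·R4.
R2 ← R2 − 3597/1840·R4.
R3 ← R3 − 555/368·R4.
Reading off the reduced rows gives x1 = 3, x2 = -1, x3 = 5, x4 = 6.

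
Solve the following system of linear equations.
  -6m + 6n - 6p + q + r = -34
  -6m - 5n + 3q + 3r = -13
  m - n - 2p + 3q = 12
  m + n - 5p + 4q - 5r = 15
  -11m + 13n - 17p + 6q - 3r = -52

Row-reduce:
R1 ← R1 / (-6).
R2 ← R2 + 6·R1.
R3 ← R3 − 1·R1.
R4 ← R4 − 1·R1.
R5 ← R5 + 11·R1.
R2 ← R2 / (-11).
R1 ← R1 + 1·R2.
R4 ← R4 − 2·R2.
R5 ← R5 − 2·R2.
R3 ← R3 / (-3).
R1 ← R1 − 5/11·R3.
R2 ← R2 + 6/11·R3.
R4 ← R4 + 54/11·R3.
R5 ← R5 + 54/11·R3.
R4 ← R4 / (-43/66).
R1 ← R1 − 13/99·R4.
R2 ← R2 + 25/33·R4.
R3 ← R3 + 19/18·R4.
R5 ← R5 + 43/66·R4.
Row 5 reduces to 0 = 1, a contradiction. The system is inconsistent.

no solution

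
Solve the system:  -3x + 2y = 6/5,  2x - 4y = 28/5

Row-reduce the augmented matrix:
R1 ← R1 / (-3).
R2 ← R2 − 2·R1.
R2 ← R2 / (-8/3).
R1 ← R1 + 2/3·R2.
Reading off the reduced rows gives x = -2, y = -12/5.

x = -2, y = -12/5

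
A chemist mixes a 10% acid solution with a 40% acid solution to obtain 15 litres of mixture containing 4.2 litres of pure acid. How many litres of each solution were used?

Let a = litres of solution A, b = litres of solution B.
  a + b = 15
  (1/10)a + (2/5)b = 21/5
Row-reduce the augmented matrix:
R2 ← R2 − 1/10·R1.
R2 ← R2 / (3/10).
R1 ← R1 − 1·R2.
Reading off the reduced rows gives a = 6, b = 9.

litres of solution A: 6, litres of solution B: 9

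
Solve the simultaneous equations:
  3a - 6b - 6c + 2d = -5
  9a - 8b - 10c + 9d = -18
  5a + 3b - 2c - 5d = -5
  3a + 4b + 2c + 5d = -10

no solution

Row-reduce:
R1 ← R1 / (3).
R2 ← R2 − 9·R1.
R3 ← R3 − 5·R1.
R4 ← R4 − 3·R1.
R2 ← R2 / (10).
R1 ← R1 + 2·R2.
R3 ← R3 − 13·R2.
R4 ← R4 − 10·R2.
R3 ← R3 / (-12/5).
R1 ← R1 + 2/5·R3.
R2 ← R2 − 4/5·R3.
Row 4 reduces to 0 = -2, a contradiction. The system is inconsistent.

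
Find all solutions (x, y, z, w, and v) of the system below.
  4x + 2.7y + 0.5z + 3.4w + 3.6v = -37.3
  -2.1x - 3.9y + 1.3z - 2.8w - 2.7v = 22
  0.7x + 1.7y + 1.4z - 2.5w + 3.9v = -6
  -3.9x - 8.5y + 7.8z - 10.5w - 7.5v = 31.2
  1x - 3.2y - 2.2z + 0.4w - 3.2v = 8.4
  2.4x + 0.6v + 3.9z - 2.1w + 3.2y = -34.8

x = -6, y = -3, z = -4, w = -2, v = 1

Row-reduce the augmented matrix:
R1 ← R1 / (4).
R2 ← R2 + 21/10·R1.
R3 ← R3 − 7/10·R1.
R4 ← R4 + 39/10·R1.
R5 ← R5 − 1·R1.
R6 ← R6 − 12/5·R1.
R2 ← R2 / (-993/400).
R1 ← R1 − 27/40·R2.
R3 ← R3 − 491/400·R2.
R4 ← R4 + 2347/400·R2.
R5 ← R5 + 31/8·R2.
R6 ← R6 − 79/50·R2.
R3 ← R3 / (4141/1986).
R1 ← R1 − 182/331·R3.
R2 ← R2 + 625/993·R3.
R4 ← R4 − 45623/9930·R3.
R5 ← R5 + 23653/4965·R3.
R6 ← R6 − 45623/9930·R3.
R4 ← R4 / (325031/103525).
R1 ← R1 − 31524/20705·R4.
R2 ← R2 + 2803/4141·R4.
R3 ← R3 + 35717/20705·R4.
R5 ← R5 + 733337/103525·R4.
R6 ← R6 − 325031/103525·R4.
R5 ← R5 / (-707083/46433).
R1 ← R1 − 185535/46433·R5.
R2 ← R2 + 28704/46433·R5.
R3 ← R3 + 150360/46433·R5.
R4 ← R4 + 124206/46433·R5.
R6 reduces to 0 = 0, so the extra equation is consistent.
Reading off the reduced rows gives x = -6, y = -3, z = -4, w = -2, v = 1.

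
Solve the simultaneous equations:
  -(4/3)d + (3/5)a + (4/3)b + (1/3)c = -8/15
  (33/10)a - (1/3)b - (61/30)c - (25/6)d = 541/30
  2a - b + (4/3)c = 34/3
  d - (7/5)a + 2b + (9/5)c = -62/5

no solution

Row-reduce:
R1 ← R1 / (3/5).
R2 ← R2 − 33/10·R1.
R3 ← R3 − 2·R1.
R4 ← R4 + 7/5·R1.
R2 ← R2 / (-23/3).
R1 ← R1 − 20/9·R2.
R3 ← R3 + 49/9·R2.
R4 ← R4 − 46/9·R2.
R3 ← R3 / (1024/345).
R1 ← R1 + 13/23·R3.
R2 ← R2 − 58/115·R3.
Row 4 reduces to 0 = 1/3, a contradiction. The system is inconsistent.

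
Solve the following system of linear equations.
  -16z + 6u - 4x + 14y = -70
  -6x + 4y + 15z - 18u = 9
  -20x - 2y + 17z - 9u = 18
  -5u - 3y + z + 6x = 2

Row-reduce the augmented matrix:
R1 ← R1 / (-4).
R2 ← R2 + 6·R1.
R3 ← R3 + 20·R1.
R4 ← R4 − 6·R1.
R2 ← R2 / (-17).
R1 ← R1 + 7/2·R2.
R3 ← R3 + 72·R2.
R4 ← R4 − 18·R2.
R3 ← R3 / (-1159/17).
R1 ← R1 + 137/34·R3.
R2 ← R2 + 39/17·R3.
R4 ← R4 − 311/17·R3.
R4 ← R4 / (-83/19).
R1 ← R1 + 15/38·R4.
R2 ← R2 + 18/19·R4.
R3 ← R3 + 21/19·R4.
Reading off the reduced rows gives x = 2, y = 0, z = 5, u = 3.

x = 2, y = 0, z = 5, u = 3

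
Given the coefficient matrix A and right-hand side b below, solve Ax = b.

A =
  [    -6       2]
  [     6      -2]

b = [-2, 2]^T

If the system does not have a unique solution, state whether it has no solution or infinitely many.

Row-reduce:
R1 ← R1 / (-6).
R2 ← R2 − 6·R1.
Rank is 1 with 2 unknowns, leaving x_2 free.

infinitely many solutions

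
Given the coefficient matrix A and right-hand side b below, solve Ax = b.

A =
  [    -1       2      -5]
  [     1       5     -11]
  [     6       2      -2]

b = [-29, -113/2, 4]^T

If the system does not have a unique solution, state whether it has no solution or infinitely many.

no solution

Row-reduce:
R1 ← R1 / (-1).
R2 ← R2 − 1·R1.
R3 ← R3 − 6·R1.
R2 ← R2 / (7).
R1 ← R1 + 2·R2.
R3 ← R3 − 14·R2.
Row 3 reduces to 0 = 1, a contradiction. The system is inconsistent.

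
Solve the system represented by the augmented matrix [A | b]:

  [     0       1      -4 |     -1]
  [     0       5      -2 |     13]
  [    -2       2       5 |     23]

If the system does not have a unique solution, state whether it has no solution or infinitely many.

x_1 = -6, x_2 = 3, x_3 = 1

Row-reduce the augmented matrix:
Swap R1 and R3.
R1 ← R1 / (-2).
R2 ← R2 / (5).
R1 ← R1 + 1·R2.
R3 ← R3 − 1·R2.
R3 ← R3 / (-18/5).
R1 ← R1 + 29/10·R3.
R2 ← R2 + 2/5·R3.
Reading off the reduced rows gives x_1 = -6, x_2 = 3, x_3 = 1.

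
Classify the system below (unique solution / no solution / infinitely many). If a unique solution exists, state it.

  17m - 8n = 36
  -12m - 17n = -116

m = 4, n = 4

Row-reduce the augmented matrix:
R1 ← R1 / (17).
R2 ← R2 + 12·R1.
R2 ← R2 / (-385/17).
R1 ← R1 + 8/17·R2.
Reading off the reduced rows gives m = 4, n = 4.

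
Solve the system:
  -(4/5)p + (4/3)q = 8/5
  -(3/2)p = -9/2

Row-reduce the augmented matrix:
R1 ← R1 / (-4/5).
R2 ← R2 + 3/2·R1.
R2 ← R2 / (-5/2).
R1 ← R1 + 5/3·R2.
Reading off the reduced rows gives p = 3, q = 3.

p = 3, q = 3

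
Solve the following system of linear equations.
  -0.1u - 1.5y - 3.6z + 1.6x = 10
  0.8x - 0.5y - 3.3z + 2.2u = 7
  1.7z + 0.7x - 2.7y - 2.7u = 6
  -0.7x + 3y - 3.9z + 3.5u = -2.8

x = -2, y = -4, z = -2, u = 0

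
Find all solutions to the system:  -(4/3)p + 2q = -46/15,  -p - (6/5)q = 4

p = -6/5, q = -7/3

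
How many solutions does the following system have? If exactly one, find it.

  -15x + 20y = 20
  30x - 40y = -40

Row-reduce:
R1 ← R1 / (-15).
R2 ← R2 − 30·R1.
Rank is 1 with 2 unknowns, leaving y free.

infinitely many solutions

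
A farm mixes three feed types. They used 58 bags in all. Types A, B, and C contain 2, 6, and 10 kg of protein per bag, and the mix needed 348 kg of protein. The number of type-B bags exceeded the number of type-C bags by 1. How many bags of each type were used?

Let a = type-A bags, b = type-B bags, c = type-C bags.
  a + b + c = 58
  2a + 6b + 10c = 348
  b - c = 1
Row-reduce the augmented matrix:
R2 ← R2 − 2·R1.
R2 ← R2 / (4).
R1 ← R1 − 1·R2.
R3 ← R3 − 1·R2.
R3 ← R3 / (-3).
R1 ← R1 + 1·R3.
R2 ← R2 − 2·R3.
Reading off the reduced rows gives a = 19, b = 20, c = 19.

type-A bags: 19, type-B bags: 20, type-C bags: 19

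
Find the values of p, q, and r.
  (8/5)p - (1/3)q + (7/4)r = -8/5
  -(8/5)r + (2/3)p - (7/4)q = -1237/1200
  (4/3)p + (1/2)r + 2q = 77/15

p = 1, q = 9/4, r = -7/5

Row-reduce the augmented matrix:
R1 ← R1 / (8/5).
R2 ← R2 − 2/3·R1.
R3 ← R3 − 4/3·R1.
R2 ← R2 / (-29/18).
R1 ← R1 + 5/24·R2.
R3 ← R3 − 41/18·R2.
R3 ← R3 / (-9863/2320).
R1 ← R1 − 2589/1856·R3.
R2 ← R2 − 1677/1160·R3.
Reading off the reduced rows gives p = 1, q = 9/4, r = -7/5.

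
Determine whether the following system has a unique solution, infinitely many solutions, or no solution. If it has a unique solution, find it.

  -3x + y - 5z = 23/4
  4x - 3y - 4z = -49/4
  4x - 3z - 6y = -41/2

Row-reduce the augmented matrix:
R1 ← R1 / (-3).
R2 ← R2 − 4·R1.
R3 ← R3 − 4·R1.
R2 ← R2 / (-5/3).
R1 ← R1 + 1/3·R2.
R3 ← R3 + 14/3·R2.
R3 ← R3 / (101/5).
R1 ← R1 − 19/5·R3.
R2 ← R2 − 32/5·R3.
Reading off the reduced rows gives x = -1, y = 11/4, z = 0.

x = -1, y = 11/4, z = 0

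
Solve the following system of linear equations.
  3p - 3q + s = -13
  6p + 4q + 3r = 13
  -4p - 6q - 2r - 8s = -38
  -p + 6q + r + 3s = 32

infinitely many solutions

Row-reduce:
R1 ← R1 / (3).
R2 ← R2 − 6·R1.
R3 ← R3 + 4·R1.
R4 ← R4 + 1·R1.
R2 ← R2 / (10).
R1 ← R1 + 1·R2.
R3 ← R3 + 10·R2.
R4 ← R4 − 5·R2.
R1 ← R1 − 3/10·R3.
R2 ← R2 − 3/10·R3.
R4 ← R4 + 1/2·R3.
Rank is 3 with 4 unknowns, leaving s free.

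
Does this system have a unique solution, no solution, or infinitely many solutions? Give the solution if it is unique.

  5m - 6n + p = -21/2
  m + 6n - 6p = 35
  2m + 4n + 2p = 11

m = 2, n = 3, p = -5/2

Row-reduce the augmented matrix:
R1 ← R1 / (5).
R2 ← R2 − 1·R1.
R3 ← R3 − 2·R1.
R2 ← R2 / (36/5).
R1 ← R1 + 6/5·R2.
R3 ← R3 − 32/5·R2.
R3 ← R3 / (64/9).
R1 ← R1 + 5/6·R3.
R2 ← R2 + 31/36·R3.
Reading off the reduced rows gives m = 2, n = 3, p = -5/2.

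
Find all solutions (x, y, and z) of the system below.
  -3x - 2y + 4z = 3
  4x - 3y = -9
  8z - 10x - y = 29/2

no solution

Row-reduce:
R1 ← R1 / (-3).
R2 ← R2 − 4·R1.
R3 ← R3 + 10·R1.
R2 ← R2 / (-17/3).
R1 ← R1 − 2/3·R2.
R3 ← R3 − 17/3·R2.
Row 3 reduces to 0 = -1/2, a contradiction. The system is inconsistent.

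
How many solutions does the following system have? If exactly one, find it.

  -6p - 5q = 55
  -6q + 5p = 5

p = -5, q = -5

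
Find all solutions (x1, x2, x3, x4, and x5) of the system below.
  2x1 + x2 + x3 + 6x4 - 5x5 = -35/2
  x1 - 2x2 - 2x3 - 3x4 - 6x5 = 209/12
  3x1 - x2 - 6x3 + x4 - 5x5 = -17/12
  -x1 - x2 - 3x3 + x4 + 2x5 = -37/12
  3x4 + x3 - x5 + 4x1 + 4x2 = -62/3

x1 = -1/4, x2 = -3, x3 = 2/3, x4 = -3, x5 = -2/3

Row-reduce the augmented matrix:
R1 ← R1 / (2).
R2 ← R2 − 1·R1.
R3 ← R3 − 3·R1.
R4 ← R4 + 1·R1.
R5 ← R5 − 4·R1.
R2 ← R2 / (-5/2).
R1 ← R1 − 1/2·R2.
R3 ← R3 + 5/2·R2.
R4 ← R4 + 1/2·R2.
R5 ← R5 − 2·R2.
R3 ← R3 / (-5).
R2 ← R2 − 1·R3.
R4 ← R4 + 2·R3.
R5 ← R5 + 3·R3.
R4 ← R4 / (6).
R1 ← R1 − 9/5·R4.
R2 ← R2 − 2·R4.
R3 ← R3 − 2/5·R4.
R5 ← R5 + 63/5·R4.
R5 ← R5 / (-101/50).
R1 ← R1 + 127/50·R5.
R2 ← R2 − 10/3·R5.
R3 ← R3 + 79/75·R5.
R4 ← R4 + 11/30·R5.
Reading off the reduced rows gives x1 = -1/4, x2 = -3, x3 = 2/3, x4 = -3, x5 = -2/3.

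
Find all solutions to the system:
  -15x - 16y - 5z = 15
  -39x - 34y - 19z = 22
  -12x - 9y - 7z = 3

no solution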